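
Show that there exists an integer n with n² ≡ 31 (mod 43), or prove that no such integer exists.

n = 26

Take n = 26. Then 26² = 676 = 15·43 + 31, so 26² ≡ 31 (mod 43).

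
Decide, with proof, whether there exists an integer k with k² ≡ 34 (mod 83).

Apply Euler's criterion with the prime 83: 34 is a quadratic residue iff 34^41 ≡ 1 (mod 83), and a non-residue iff it is ≡ −1.
Repeated squaring mod 83: 34^2 = 1156 ≡ 77; 34^4 ≡ 77² = 5929 ≡ 36; 34^8 ≡ 36² = 1296 ≡ 51; 34^16 ≡ 51² = 2601 ≡ 28; 34^32 ≡ 28² = 784 ≡ 37.
Since 41 = 32 + 8 + 1, 34^41 ≡ 37 · 51 · 34; multiplying out mod 83: 37·51 = 1887 ≡ 61, then 61·34 = 2074 ≡ 82. Thus 34^41 ≡ 82 ≡ −1 (mod 83).
By Euler's criterion 34 is a quadratic non-residue mod 83: no k satisfies k² ≡ 34 (mod 83).

No such integer exists.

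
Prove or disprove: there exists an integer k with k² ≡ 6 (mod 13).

Since (13 − k)² ≡ k² (mod 13), it suffices to square k = 0, 1, …, 6: the residues are 0, 1, 4, 9, 3, 12, 10.
So the quadratic residues mod 13 are {0, 1, 3, 4, 9, 10, 12}, and 6 is not among them.
Therefore k² ≡ 6 (mod 13) has no solution.

No such integer exists.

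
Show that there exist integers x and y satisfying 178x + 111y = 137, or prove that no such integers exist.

178 and 111 are coprime, so 178x + 111y ranges over all of ℤ.
Dividing repeatedly: 178 = 1·111 + 67, 111 = 1·67 + 44, 67 = 1·44 + 23, 44 = 1·23 + 21, 23 = 1·21 + 2, 21 = 10·2 + 1, 2 = 2·1 + 0.
Unwinding: 1 = 21 − 10·2 = 21 − 10·(23 − 1·21) = −10·23 + 11·21 = −10·23 + 11·(44 − 1·23) = 11·44 − 21·23 = 11·44 − 21·(67 − 1·44) = −21·67 + 32·44 = −21·67 + 32·(111 − 1·67) = 32·111 − 53·67 = 32·111 − 53·(178 − 1·111) = −53·178 + 85·111, i.e. 178·(-53) + 111·85 = 1.
Multiplying through by 137: x = (-53)·137 = -7261, y = 85·137 = 11645 is a solution.
The general solution is x = -7261 + 111k, y = 11645 − 178k; taking k = 66 gives the smaller pair x = 65, y = -103.
Indeed 178·65 + 111·(-103) = 11570 − 11433 = 137.

x = 65, y = -103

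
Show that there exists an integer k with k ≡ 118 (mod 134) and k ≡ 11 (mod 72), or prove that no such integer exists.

No, no such integer exists.

Reduce both congruences modulo 2, which divides 134 and 72: they say k ≡ 118 (mod 2) and k ≡ 11 (mod 2).
But 118 mod 2 = 0 while 11 mod 2 = 1, a contradiction.
So no integer satisfies both congruences.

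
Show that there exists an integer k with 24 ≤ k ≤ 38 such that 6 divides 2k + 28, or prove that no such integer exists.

At k = 24 the value 76 is not a multiple of 6. Try k = 25: 2·25 + 28 = 78 = 13·6, which is divisible by 6.

k = 25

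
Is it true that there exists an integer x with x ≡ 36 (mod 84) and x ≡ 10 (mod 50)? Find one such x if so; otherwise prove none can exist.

x = 960

gcd(84, 50) = 2. A simultaneous solution exists iff 36 ≡ 10 (mod 2); here 36 mod 2 = 0 = 10 mod 2, so it does.
Write x = 36 + 84t. Then 84t ≡ 10 − 36 ≡ 24 (mod 50); dividing through by 2 gives 42t ≡ 12 (mod 25).
42 ≡ 17 (mod 25), so this reads 17t ≡ 12 (mod 25). Since 17·3 = 51 = 2·25 + 1, the inverse of 17 mod 25 is 3.
Therefore t ≡ 3·12 = 36 ≡ 11 (mod 25).
Then x = 36 + 84·11 = 960.
Check: 960 mod 84 = 36, 960 mod 50 = 10. ✓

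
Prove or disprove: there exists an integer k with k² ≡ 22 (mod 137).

k = 61

Take k = 61. Then 61² = 3721 = 27·137 + 22, so 61² ≡ 22 (mod 137).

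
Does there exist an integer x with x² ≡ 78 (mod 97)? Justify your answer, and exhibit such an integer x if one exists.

97 is prime, so by Euler's criterion 78 is a square mod 97 iff 78^((97−1)/2) = 78^48 ≡ 1 (mod 97).
Repeated squaring mod 97: 78^2 = 6084 ≡ 70; 78^4 ≡ 70² = 4900 ≡ 50; 78^8 ≡ 50² = 2500 ≡ 75; 78^16 ≡ 75² = 5625 ≡ 96; 78^32 ≡ 96² = 9216 ≡ 1.
Since 48 = 32 + 16, 78^48 ≡ 1 · 96; multiplying out mod 97: 1·96 = 96 ≡ 96. Thus 78^48 ≡ 96 ≡ −1 (mod 97).
The value −1 means 78 is a non-residue modulo 97, so x² ≡ 78 (mod 97) is impossible.

There is no such integer.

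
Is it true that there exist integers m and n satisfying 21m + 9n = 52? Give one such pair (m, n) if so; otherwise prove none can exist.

Any value of 21m + 9n is a multiple of gcd(21, 9) = 3.
But 52 is not a multiple of 3 (it leaves remainder 1).
Hence no integers m, n satisfy the equation.

There are no such integers.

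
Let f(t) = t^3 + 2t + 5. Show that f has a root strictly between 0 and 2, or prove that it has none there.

f has no root in that interval.

Evaluate at the endpoints: f(0) = 5, f(2) = 17 — same sign (positive).
The derivative f'(t) = 3t^2 + 2 is a quadratic with discriminant 0² − 4·3·2 = -24 < 0; it never vanishes, so it is always positive (sign of the leading coefficient).
Hence f is strictly increasing on ℝ, and in particular on [0, 2]. A strictly monotone function with same-sign endpoint values stays positive on the whole interval, so f has no zero in (0, 2).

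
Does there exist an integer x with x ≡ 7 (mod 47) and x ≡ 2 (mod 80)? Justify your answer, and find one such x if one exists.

x = 242

gcd(47, 80) = 1, so the Chinese Remainder Theorem guarantees exactly one residue class mod 3760 satisfying both.
Any solution of the first congruence is x = 7 + 47t; substituting into the second, 47t ≡ 2 − 7 ≡ 75 (mod 80).
Invert 47 mod 80 by the Euclidean algorithm: 80 = 1·47 + 33, 47 = 1·33 + 14, 33 = 2·14 + 5, 14 = 2·5 + 4, 5 = 1·4 + 1, 4 = 4·1 + 0; back-substituting, 1 = 5 − 1·4 = 5 − (14 − 2·5) = −14 + 3·5 = −14 + 3·(33 − 2·14) = 3·33 − 7·14 = 3·33 − 7·(47 − 1·33) = −7·47 + 10·33 = −7·47 + 10·(80 − 1·47) = 10·80 − 17·47. Hence 47·(-17) ≡ 1, so 47⁻¹ ≡ -17 ≡ 63 (mod 80).
Therefore t ≡ 63·75 = 4725 ≡ 5 (mod 80).
With t = 5: x = 7 + 47·5 = 242.
Check: 242 mod 47 = 7, 242 mod 80 = 2. ✓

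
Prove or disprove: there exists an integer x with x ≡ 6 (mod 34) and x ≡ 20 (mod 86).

x = 278

The moduli are not coprime: gcd(34, 86) = 2. Compatibility requires 2 ∣ (20 − 6) = 14, which holds, so solutions exist.
Put x = 6 + 34t, so we need 34t ≡ 14 (mod 86), equivalently (divide by 2) 17t ≡ 7 (mod 43).
Since 17·38 = 646 = 15·43 + 1, the inverse of 17 mod 43 is 38.
Therefore t ≡ 38·7 = 266 ≡ 8 (mod 43).
Then x = 6 + 34·8 = 278.
Indeed 278 ≡ 6 (mod 34) and 278 ≡ 20 (mod 86).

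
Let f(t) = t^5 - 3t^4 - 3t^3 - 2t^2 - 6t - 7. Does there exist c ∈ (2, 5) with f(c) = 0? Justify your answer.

f(2) = -67 and f(5) = 788, which have opposite signs.
f is continuous everywhere (it is a polynomial), in particular on [2, 5].
By the Intermediate Value Theorem f must vanish at some point of (2, 5).

Yes, such a c exists.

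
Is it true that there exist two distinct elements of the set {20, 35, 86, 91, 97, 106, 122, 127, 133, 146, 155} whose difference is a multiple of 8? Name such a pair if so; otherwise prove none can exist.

Reduce each element mod 8: 20↦4, 35↦3, 86↦6, 91↦3, 97↦1, 106↦2, 122↦2, 127↦7, 133↦5, 146↦2, 155↦3. The residue 3 repeats (at 35 and 91), and 91 − 35 = 56 = 7·8.

35 and 91 are such a pair.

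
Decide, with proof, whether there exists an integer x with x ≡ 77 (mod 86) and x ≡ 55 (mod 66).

x = 1969

gcd(86, 66) = 2. A simultaneous solution exists iff 77 ≡ 55 (mod 2); here 77 mod 2 = 1 = 55 mod 2, so it does.
Write x = 77 + 86t. Then 86t ≡ 55 − 77 ≡ 44 (mod 66); dividing through by 2 gives 43t ≡ 22 (mod 33).
43 ≡ 10 (mod 33), so this reads 10t ≡ 22 (mod 33). Note 10·10 = 100 ≡ 1 (mod 33) (as 100 − 1 = 3·33), so 10⁻¹ ≡ 10.
Multiplying by 10: t ≡ 10·22 = 220 ≡ 22 (mod 33).
Then x = 77 + 86·22 = 1969.
Check: 1969 mod 86 = 77, 1969 mod 66 = 55. ✓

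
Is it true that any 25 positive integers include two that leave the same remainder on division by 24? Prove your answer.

Each integer lies in one of the 24 residue classes modulo 24.
Placing 25 integers into 24 classes, some class receives at least two — say a and b.
That is, a and b leave the same remainder on division by 24, as claimed.

True.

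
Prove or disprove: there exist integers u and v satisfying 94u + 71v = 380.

u = 69, v = -86

Since gcd(94, 71) = 1, every integer is an integer combination of 94 and 71.
Euclidean algorithm: 94 = 1·71 + 23, 71 = 3·23 + 2, 23 = 11·2 + 1, 2 = 2·1 + 0.
Working back up the chain: 1 = 23 − 11·2 = 23 − 11·(71 − 3·23) = −11·71 + 34·23 = −11·71 + 34·(94 − 1·71) = 34·94 − 45·71. So 94·34 + 71·(-45) = 1.
Scaling by 380 gives the particular solution (u, v) = (12920, -17100).
Subtracting 181·71 from u and adding 181·94 to v gives the tidier solution (69, -86).
Check: 94·69 + 71·(-86) = 6486 − 6106 = 380. ✓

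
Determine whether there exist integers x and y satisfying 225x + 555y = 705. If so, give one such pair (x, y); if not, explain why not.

x = 13, y = -4

Every value of 225x + 555y is a multiple of gcd(225, 555) = 15; since 15 ∣ 705, solutions exist.
Dividing through by 15 reduces the equation to 15x + 37y = 47.
Dividing repeatedly: 37 = 2·15 + 7, 15 = 2·7 + 1, 7 = 7·1 + 0.
Working back up the chain: 1 = 15 − 2·7 = 15 − 2·(37 − 2·15) = −2·37 + 5·15. So 15·5 + 37·(-2) = 1.
Times 47: 15·235 + 37·(-94) = 47, so (235, -94) solves it.
Subtracting 6·37 from x and adding 6·15 to y gives the tidier solution (13, -4).
Indeed 225·13 + 555·(-4) = 2925 − 2220 = 705.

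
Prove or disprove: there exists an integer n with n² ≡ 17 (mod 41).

41 is prime, so by Euler's criterion 17 is a square mod 41 iff 17^((41−1)/2) = 17^20 ≡ 1 (mod 41).
Repeated squaring mod 41: 17^2 = 289 ≡ 2; 17^4 ≡ 2² = 4 ≡ 4; 17^8 ≡ 4² = 16 ≡ 16; 17^16 ≡ 16² = 256 ≡ 10.
Since 20 = 16 + 4, 17^20 ≡ 10 · 4; multiplying out mod 41: 10·4 = 40 ≡ 40. Thus 17^20 ≡ 40 ≡ −1 (mod 41).
The value −1 means 17 is a non-residue modulo 41, so n² ≡ 17 (mod 41) is impossible.

No, no such integer exists.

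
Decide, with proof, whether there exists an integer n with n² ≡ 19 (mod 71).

n = 27

Take n = 27. Then 27² = 729 = 10·71 + 19, so 27² ≡ 19 (mod 71).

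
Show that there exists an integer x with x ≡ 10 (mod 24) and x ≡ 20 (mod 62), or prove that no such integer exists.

gcd(24, 62) = 2. A simultaneous solution exists iff 10 ≡ 20 (mod 2); here 10 mod 2 = 0 = 20 mod 2, so it does.
The integers ≡ 10 (mod 24) are 10, 34, 58, 82, …; their remainders mod 62 are 10, 34, 58, 20, so x = 82 is the first that is ≡ 20 (mod 62).
Check: 82 mod 24 = 10, 82 mod 62 = 20. ✓

x = 82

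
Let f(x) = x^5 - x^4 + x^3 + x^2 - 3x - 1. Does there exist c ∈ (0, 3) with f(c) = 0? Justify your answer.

Such a root exists.

f(0) = -1 and f(3) = 188, which have opposite signs.
f is continuous everywhere (it is a polynomial), in particular on [0, 3].
So by the Intermediate Value Theorem there is a c strictly between 0 and 3 with f(c) = 0.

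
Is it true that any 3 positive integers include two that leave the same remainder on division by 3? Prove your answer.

No, the set {6, 7, 8} is a counterexample.

Consider the 3 integers 6, 7, 8. They lie in distinct residue classes modulo 3, since 3 ≤ 3.
Hence this collection has no pair with equal remainders mod 3, disproving the claim.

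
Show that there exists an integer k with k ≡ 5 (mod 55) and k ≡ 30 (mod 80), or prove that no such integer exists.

gcd(55, 80) = 5. A simultaneous solution exists iff 5 ≡ 30 (mod 5); here 5 mod 5 = 0 = 30 mod 5, so it does.
Write k = 5 + 55t. Then 55t ≡ 30 − 5 ≡ 25 (mod 80); dividing through by 5 gives 11t ≡ 5 (mod 16).
Since 11·3 = 33 = 2·16 + 1, the inverse of 11 mod 16 is 3.
Multiplying by 3: t ≡ 3·5 = 15 (mod 16).
Then k = 5 + 55·15 = 830.
Indeed 830 ≡ 5 (mod 55) and 830 ≡ 30 (mod 80).

k = 830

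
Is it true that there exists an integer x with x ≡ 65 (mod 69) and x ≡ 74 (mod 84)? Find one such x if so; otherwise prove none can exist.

x = 410

Here gcd(69, 84) = 3, and both 65 and 74 leave remainder 2 mod 3, so the system is consistent.
The integers ≡ 65 (mod 69) are 65, 134, 203, 272, 341, 410, …; their remainders mod 84 are 65, 50, 35, 20, 5, 74, so x = 410 is the first that is ≡ 74 (mod 84).
Verify: 410 = 5·69 + 65 and 410 = 4·84 + 74. ✓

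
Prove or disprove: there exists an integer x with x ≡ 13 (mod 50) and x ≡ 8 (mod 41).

The moduli 50 and 41 are coprime, so by the Chinese Remainder Theorem a unique solution modulo 2050 exists.
Write x = 13 + 50t and require 13 + 50t ≡ 8 (mod 41), i.e. 50t ≡ 36 (mod 41).
50 ≡ 9 (mod 41), so this reads 9t ≡ 36 (mod 41). To invert 9 modulo 41: 41 = 4·9 + 5, 9 = 1·5 + 4, 5 = 1·4 + 1, 4 = 4·1 + 0, and unwinding, 1 = 5 − 1·4 = 5 − (9 − 1·5) = −9 + 2·5 = −9 + 2·(41 − 4·9) = 2·41 − 9·9. Thus 9⁻¹ ≡ -9 ≡ 32 (mod 41).
Therefore t ≡ 32·36 = 1152 ≡ 4 (mod 41).
Taking t = 4 gives x = 13 + 50·4 = 213.
Indeed 213 ≡ 13 (mod 50) and 213 ≡ 8 (mod 41).

x = 213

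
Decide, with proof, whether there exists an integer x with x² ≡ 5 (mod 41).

Take x = 13. Then 13² = 169 = 4·41 + 5, so 13² ≡ 5 (mod 41).

x = 13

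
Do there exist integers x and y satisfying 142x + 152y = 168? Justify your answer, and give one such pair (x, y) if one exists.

Since gcd(142, 152) = 2 and 168 = 2·84, Bézout's identity guarantees a solution.
Dividing through by 2 reduces the equation to 71x + 76y = 84.
Dividing repeatedly: 76 = 1·71 + 5, 71 = 14·5 + 1, 5 = 5·1 + 0.
Unwinding: 1 = 71 − 14·5 = 71 − 14·(76 − 1·71) = −14·76 + 15·71, i.e. 71·15 + 76·(-14) = 1.
Scaling by 84 gives the particular solution (x, y) = (1260, -1176).
Subtracting 16·76 from x and adding 16·71 to y gives the tidier solution (44, -40).
Indeed 142·44 + 152·(-40) = 6248 − 6080 = 168.

x = 44, y = -40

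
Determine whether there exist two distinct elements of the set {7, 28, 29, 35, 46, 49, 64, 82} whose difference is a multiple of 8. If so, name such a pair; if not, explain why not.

Residues mod 8: 7↦7, 28↦4, 29↦5, 35↦3, 46↦6, 49↦1, 64↦0, 82↦2.
No residue repeats among the 8 elements, so no pair has difference ≡ 0 (mod 8).

No such pair exists.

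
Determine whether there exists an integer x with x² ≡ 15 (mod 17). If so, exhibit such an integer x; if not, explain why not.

x = 10 works: 10² = 100, and 100 − 15 = 85 = 5·17.

x = 10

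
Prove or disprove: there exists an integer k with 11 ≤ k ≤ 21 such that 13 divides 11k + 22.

At k = 11 we get 11·11 + 22 = 143, and 143 = 13·11.

k = 11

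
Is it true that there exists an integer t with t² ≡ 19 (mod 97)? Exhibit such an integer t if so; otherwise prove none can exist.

Apply Euler's criterion with the prime 97: 19 is a quadratic residue iff 19^48 ≡ 1 (mod 97), and a non-residue iff it is ≡ −1.
Repeated squaring mod 97: 19^2 = 361 ≡ 70; 19^4 ≡ 70² = 4900 ≡ 50; 19^8 ≡ 50² = 2500 ≡ 75; 19^16 ≡ 75² = 5625 ≡ 96; 19^32 ≡ 96² = 9216 ≡ 1.
Since 48 = 32 + 16, 19^48 ≡ 1 · 96; multiplying out mod 97: 1·96 = 96 ≡ 96. Thus 19^48 ≡ 96 ≡ −1 (mod 97).
By Euler's criterion 19 is a quadratic non-residue mod 97: no t satisfies t² ≡ 19 (mod 97).

No such integer exists.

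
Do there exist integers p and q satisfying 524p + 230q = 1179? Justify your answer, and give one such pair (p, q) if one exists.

There are no such integers.

gcd(524, 230) = 2, so every integer of the form 524p + 230q is a multiple of 2.
But 1179 is not a multiple of 2 (it leaves remainder 1).
So the equation is unsolvable over ℤ.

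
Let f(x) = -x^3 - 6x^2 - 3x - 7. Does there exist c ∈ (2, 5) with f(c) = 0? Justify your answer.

No.

The endpoint values f(2) = -45 and f(5) = -297 are both negative. Claim: f(x) < 0 for every x in (2, 5).
Shift to the endpoint 2: with x = 2 + u (0 < u < 3), one computes f(2 + u) = -u^3 - 12u^2 - 39u - 45.
The nonzero coefficients here are all negative, so for u > 0 every term is negative (or zero), and the constant term -45 is strictly negative.
Therefore f(x) < 0 throughout (2, 5), and f has no zero there.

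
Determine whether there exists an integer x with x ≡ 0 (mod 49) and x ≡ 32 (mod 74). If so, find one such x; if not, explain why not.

Since 49 and 74 share no common factor, CRT says the pair of congruences has a solution (unique mod 3626).
Any solution of the first congruence is x = 0 + 49t; substituting into the second, 49t ≡ 32 − 0 ≡ 32 (mod 74).
Since 49·71 = 3479 = 47·74 + 1, the inverse of 49 mod 74 is 71.
Multiplying by 71: t ≡ 71·32 = 2272 ≡ 52 (mod 74).
Taking t = 52 gives x = 0 + 49·52 = 2548.
Indeed 2548 ≡ 0 (mod 49) and 2548 ≡ 32 (mod 74).

x = 2548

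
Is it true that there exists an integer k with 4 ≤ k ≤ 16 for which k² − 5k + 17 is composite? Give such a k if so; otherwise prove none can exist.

At k = 14: 14² − 5·14 + 17 = 143 = 11·13, which is composite.

k = 14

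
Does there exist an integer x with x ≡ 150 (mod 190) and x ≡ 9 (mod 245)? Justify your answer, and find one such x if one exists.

gcd(190, 245) = 5. If x ≡ 150 (mod 190) and x ≡ 9 (mod 245), then x ≡ 150 (mod 5) and x ≡ 9 (mod 5).
These are incompatible: 150 − 9 = 141 is not divisible by 5.
Hence the system has no solution.

No such integer exists.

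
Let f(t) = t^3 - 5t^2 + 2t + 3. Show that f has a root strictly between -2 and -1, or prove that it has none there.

f(-2) = -29 and f(-1) = -5, both negative, so a sign-change argument is unavailable; we show f keeps this sign on the whole interval.
Shift to the endpoint -1: with t = -1 − u (0 < u < 1), one computes f(-1 − u) = -u^3 - 8u^2 - 15u - 5.
All 4 nonzero coefficients of this polynomial in u are negative; hence for u > 0 the value is a sum of negative terms (the constant -5 among them).
Therefore f(t) < 0 throughout (-2, -1), and f has no zero there.

No.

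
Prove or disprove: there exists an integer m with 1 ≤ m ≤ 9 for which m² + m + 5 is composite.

At m = 9: 9² + 9 + 5 = 95 = 5·19, which is composite.

m = 9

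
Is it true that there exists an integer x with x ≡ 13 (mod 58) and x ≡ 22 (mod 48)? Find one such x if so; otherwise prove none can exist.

No, no such integer exists.

Reduce both congruences modulo 2, which divides 58 and 48: they say x ≡ 13 (mod 2) and x ≡ 22 (mod 2).
However 13 ≡ 1 and 22 ≡ 0 (mod 2), and 1 ≠ 0.
So no integer satisfies both congruences.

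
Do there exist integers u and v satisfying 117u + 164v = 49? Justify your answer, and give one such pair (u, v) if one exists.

117 and 164 are coprime, so 117u + 164v ranges over all of ℤ.
Run the Euclidean algorithm on 164 and 117: 164 = 1·117 + 47, 117 = 2·47 + 23, 47 = 2·23 + 1, 23 = 23·1 + 0.
Working back up the chain: 1 = 47 − 2·23 = 47 − 2·(117 − 2·47) = −2·117 + 5·47 = −2·117 + 5·(164 − 1·117) = 5·164 − 7·117. So 117·(-7) + 164·5 = 1.
Times 49: 117·(-343) + 164·245 = 49, so (-343, 245) solves it.
Shifting by a multiple of (164, −117) keeps it a solution: u = -343 + 3·164 = 149, v = 245 − 3·117 = -106.
Indeed 117·149 + 164·(-106) = 17433 − 17384 = 49.

u = 149, v = -106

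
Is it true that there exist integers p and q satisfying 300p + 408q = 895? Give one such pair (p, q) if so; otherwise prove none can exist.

No, no such integers exist.

gcd(300, 408) = 12, so every integer of the form 300p + 408q is a multiple of 12.
But 895 = 12·74 + 7, so 12 ∤ 895.
Therefore 300p + 408q = 895 has no solution in integers.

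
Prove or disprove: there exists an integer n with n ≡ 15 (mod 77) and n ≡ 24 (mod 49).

Both moduli are multiples of 7 = gcd(77, 49), so any solution would satisfy n ≡ 15 and n ≡ 24 modulo 7 simultaneously.
However 15 ≡ 1 and 24 ≡ 3 (mod 7), and 1 ≠ 3.
Hence the system has no solution.

No such integer exists.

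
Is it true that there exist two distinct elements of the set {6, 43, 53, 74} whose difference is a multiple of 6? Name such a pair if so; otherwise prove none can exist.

Residues mod 6: 6↦0, 43↦1, 53↦5, 74↦2.
These 4 residues are pairwise different, hence no difference of two elements is divisible by 6.

There is no such pair.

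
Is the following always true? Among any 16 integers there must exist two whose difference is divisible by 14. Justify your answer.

There are exactly 14 possible remainders on division by 14.
Since 16 > 14, two of the 16 integers must share a residue class by the pigeonhole principle; call them a and b.
Equal remainders mean a − b ≡ 0 (mod 14), so 14 divides their difference.

True.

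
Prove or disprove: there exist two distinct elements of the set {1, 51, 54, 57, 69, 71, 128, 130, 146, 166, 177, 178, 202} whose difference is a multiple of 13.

No such pair exists.

Residues mod 13: 1↦1, 51↦12, 54↦2, 57↦5, 69↦4, 71↦6, 128↦11, 130↦0, 146↦3, 166↦10, 177↦8, 178↦9, 202↦7.
These 13 residues are pairwise different, hence no difference of two elements is divisible by 13.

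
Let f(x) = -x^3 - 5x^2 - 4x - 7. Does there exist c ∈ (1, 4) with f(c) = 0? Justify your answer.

f(1) = -17 and f(4) = -167, both negative, so a sign-change argument is unavailable; we show f keeps this sign on the whole interval.
Substitute x = 1 + u, where 0 < u < 3 on the interval. Expanding, f(1 + u) = -u^3 - 8u^2 - 17u - 17.
The nonzero coefficients here are all negative, so for u > 0 every term is negative (or zero), and the constant term -17 is strictly negative.
So f is strictly negative on (1, 4); no root exists in the interval.

No such root exists.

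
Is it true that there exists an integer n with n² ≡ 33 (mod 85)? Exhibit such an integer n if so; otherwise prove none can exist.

Reduce modulo 5, which divides 85: we would need n² ≡ 3 (mod 5).
Squares mod 5 repeat after n = 2 (as (−n)² = n²); for n = 0..2 they are 0, 1, 4.
The set of squares mod 5 is therefore {0, 1, 4}, which does not contain 3.
Therefore n² ≡ 33 (mod 85) has no solution.

No, no such integer exists.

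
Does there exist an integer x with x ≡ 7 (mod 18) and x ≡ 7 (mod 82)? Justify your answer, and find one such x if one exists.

x = 7

gcd(18, 82) = 2. A simultaneous solution exists iff 7 ≡ 7 (mod 2); here 7 mod 2 = 1 = 7 mod 2, so it does.
The smallest candidate x = 7 works directly: 7 ≡ 7 (mod 82).
Check: 7 mod 18 = 7, 7 mod 82 = 7. ✓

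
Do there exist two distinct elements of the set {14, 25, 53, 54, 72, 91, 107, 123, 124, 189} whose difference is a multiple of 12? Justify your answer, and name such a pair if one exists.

No such pair exists.

Residues mod 12: 14↦2, 25↦1, 53↦5, 54↦6, 72↦0, 91↦7, 107↦11, 123↦3, 124↦4, 189↦9.
These 10 residues are pairwise different, hence no difference of two elements is divisible by 12.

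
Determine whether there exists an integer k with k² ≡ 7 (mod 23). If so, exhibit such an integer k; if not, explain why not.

No, no such integer exists.

23 is prime, so by Euler's criterion 7 is a square mod 23 iff 7^((23−1)/2) = 7^11 ≡ 1 (mod 23).
Squaring successively (mod 23): 7^2 = 49 ≡ 3; 7^4 ≡ 3² = 9 ≡ 9; 7^8 ≡ 9² = 81 ≡ 12.
Since 11 = 8 + 2 + 1, 7^11 ≡ 12 · 3 · 7; multiplying out mod 23: 12·3 = 36 ≡ 13, then 13·7 = 91 ≡ 22. Thus 7^11 ≡ 22 ≡ −1 (mod 23).
By Euler's criterion 7 is a quadratic non-residue mod 23: no k satisfies k² ≡ 7 (mod 23).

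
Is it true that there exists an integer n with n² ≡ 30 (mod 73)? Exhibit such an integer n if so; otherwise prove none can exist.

No such integer exists.

Apply Euler's criterion with the prime 73: 30 is a quadratic residue iff 30^36 ≡ 1 (mod 73), and a non-residue iff it is ≡ −1.
Squaring successively (mod 73): 30^2 = 900 ≡ 24; 30^4 ≡ 24² = 576 ≡ 65; 30^8 ≡ 65² = 4225 ≡ 64; 30^16 ≡ 64² = 4096 ≡ 8; 30^32 ≡ 8² = 64 ≡ 64.
Since 36 = 32 + 4, 30^36 ≡ 64 · 65; multiplying out mod 73: 64·65 = 4160 ≡ 72. Thus 30^36 ≡ 72 ≡ −1 (mod 73).
By Euler's criterion 30 is a quadratic non-residue mod 73: no n satisfies n² ≡ 30 (mod 73).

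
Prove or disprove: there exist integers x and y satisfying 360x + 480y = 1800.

x = 1, y = 3

gcd(360, 480) = 120, and 120 divides 1800, so integer solutions exist.
Dividing through by 120 reduces the equation to 3x + 4y = 15.
Euclidean algorithm: 4 = 1·3 + 1, 3 = 3·1 + 0.
Unwinding: 1 = 4 − 1·3, i.e. 3·(-1) + 4·1 = 1.
Scaling by 15 gives the particular solution (x, y) = (-15, 15).
The general solution is x = -15 + 4k, y = 15 − 3k; taking k = 4 gives the smaller pair x = 1, y = 3.
Indeed 360·1 + 480·3 = 360 + 1440 = 1800.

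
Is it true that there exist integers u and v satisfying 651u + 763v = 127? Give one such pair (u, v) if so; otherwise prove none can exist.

No, no such integers exist.

Both 651 and 763 are divisible by gcd(651, 763) = 7, hence so is any combination 651u + 763v.
But 127 is not a multiple of 7 (it leaves remainder 1).
Therefore 651u + 763v = 127 has no solution in integers.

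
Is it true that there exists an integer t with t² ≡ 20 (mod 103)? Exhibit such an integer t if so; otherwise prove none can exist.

No, no such integer exists.

103 is prime, so by Euler's criterion 20 is a square mod 103 iff 20^((103−1)/2) = 20^51 ≡ 1 (mod 103).
Repeated squaring mod 103: 20^2 = 400 ≡ 91; 20^4 ≡ 91² = 8281 ≡ 41; 20^8 ≡ 41² = 1681 ≡ 33; 20^16 ≡ 33² = 1089 ≡ 59; 20^32 ≡ 59² = 3481 ≡ 82.
Since 51 = 32 + 16 + 2 + 1, 20^51 ≡ 82 · 59 · 91 · 20; multiplying out mod 103: 82·59 = 4838 ≡ 100, then 100·91 = 9100 ≡ 36, then 36·20 = 720 ≡ 102. Thus 20^51 ≡ 102 ≡ −1 (mod 103).
The value −1 means 20 is a non-residue modulo 103, so t² ≡ 20 (mod 103) is impossible.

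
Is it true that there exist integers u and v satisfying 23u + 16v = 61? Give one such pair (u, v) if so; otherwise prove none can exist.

u = 11, v = -12

23 and 16 are coprime, so 23u + 16v ranges over all of ℤ.
Euclidean algorithm: 23 = 1·16 + 7, 16 = 2·7 + 2, 7 = 3·2 + 1, 2 = 2·1 + 0.
Working back up the chain: 1 = 7 − 3·2 = 7 − 3·(16 − 2·7) = −3·16 + 7·7 = −3·16 + 7·(23 − 1·16) = 7·23 − 10·16. So 23·7 + 16·(-10) = 1.
Multiplying through by 61: u = 7·61 = 427, v = (-10)·61 = -610 is a solution.
Shifting by a multiple of (16, −23) keeps it a solution: u = 427 − 26·16 = 11, v = -610 + 26·23 = -12.
Indeed 23·11 + 16·(-12) = 253 − 192 = 61.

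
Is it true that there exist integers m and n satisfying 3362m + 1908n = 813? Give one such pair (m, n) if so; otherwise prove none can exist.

No such integers exist.

gcd(3362, 1908) = 2, so every integer of the form 3362m + 1908n is a multiple of 2.
But 813 is not a multiple of 2 (it leaves remainder 1).
Therefore 3362m + 1908n = 813 has no solution in integers.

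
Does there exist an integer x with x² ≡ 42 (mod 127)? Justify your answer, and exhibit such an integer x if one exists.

Take x = 13. Then 13² = 169 = 1·127 + 42, so 13² ≡ 42 (mod 127).

x = 13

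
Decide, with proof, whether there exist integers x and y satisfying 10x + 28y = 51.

gcd(10, 28) = 2, so every integer of the form 10x + 28y is a multiple of 2.
But 51 is not a multiple of 2 (it leaves remainder 1).
So the equation is unsolvable over ℤ.

There are no such integers.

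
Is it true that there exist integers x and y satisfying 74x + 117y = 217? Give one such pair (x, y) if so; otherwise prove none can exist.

Since gcd(74, 117) = 1, every integer is an integer combination of 74 and 117.
Run the Euclidean algorithm on 117 and 74: 117 = 1·74 + 43, 74 = 1·43 + 31, 43 = 1·31 + 12, 31 = 2·12 + 7, 12 = 1·7 + 5, 7 = 1·5 + 2, 5 = 2·2 + 1, 2 = 2·1 + 0.
Unwinding: 1 = 5 − 2·2 = 5 − 2·(7 − 1·5) = −2·7 + 3·5 = −2·7 + 3·(12 − 1·7) = 3·12 − 5·7 = 3·12 − 5·(31 − 2·12) = −5·31 + 13·12 = −5·31 + 13·(43 − 1·31) = 13·43 − 18·31 = 13·43 − 18·(74 − 1·43) = −18·74 + 31·43 = −18·74 + 31·(117 − 1·74) = 31·117 − 49·74, i.e. 74·(-49) + 117·31 = 1.
Times 217: 74·(-10633) + 117·6727 = 217, so (-10633, 6727) solves it.
The general solution is x = -10633 + 117k, y = 6727 − 74k; taking k = 91 gives the smaller pair x = 14, y = -7.
Check: 74·14 + 117·(-7) = 1036 − 819 = 217. ✓

x = 14, y = -7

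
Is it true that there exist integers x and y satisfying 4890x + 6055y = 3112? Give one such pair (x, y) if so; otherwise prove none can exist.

gcd(4890, 6055) = 5, so every integer of the form 4890x + 6055y is a multiple of 5.
But 3112 is not a multiple of 5 (it leaves remainder 2).
So the equation is unsolvable over ℤ.

There are no such integers.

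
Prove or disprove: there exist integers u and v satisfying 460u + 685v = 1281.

No such integers exist.

Any value of 460u + 685v is a multiple of gcd(460, 685) = 5.
But 1281 = 5·256 + 1, so 5 ∤ 1281.
So the equation is unsolvable over ℤ.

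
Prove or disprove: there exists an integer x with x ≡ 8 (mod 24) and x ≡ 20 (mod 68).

x = 224

gcd(24, 68) = 4. A simultaneous solution exists iff 8 ≡ 20 (mod 4); here 8 mod 4 = 0 = 20 mod 4, so it does.
Put x = 8 + 24t, so we need 24t ≡ 12 (mod 68), equivalently (divide by 4) 6t ≡ 3 (mod 17).
Invert 6 mod 17 by the Euclidean algorithm: 17 = 2·6 + 5, 6 = 1·5 + 1, 5 = 5·1 + 0; back-substituting, 1 = 6 − 1·5 = 6 − (17 − 2·6) = −17 + 3·6. Hence 6·3 ≡ 1, so 6⁻¹ ≡ 3 (mod 17).
Therefore t ≡ 3·3 = 9 (mod 17).
Then x = 8 + 24·9 = 224.
Verify: 224 = 9·24 + 8 and 224 = 3·68 + 20. ✓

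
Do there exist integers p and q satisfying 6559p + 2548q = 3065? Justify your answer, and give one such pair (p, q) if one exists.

Any value of 6559p + 2548q is a multiple of gcd(6559, 2548) = 7.
But 3065 = 7·437 + 6, so 7 ∤ 3065.
Therefore 6559p + 2548q = 3065 has no solution in integers.

No such integers exist.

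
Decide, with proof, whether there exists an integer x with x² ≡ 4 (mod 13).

x = 11

Take x = 11. Then 11² = 121 = 9·13 + 4, so 11² ≡ 4 (mod 13).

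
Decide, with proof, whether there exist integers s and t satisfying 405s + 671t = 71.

s = 421, t = -254

405 and 671 are coprime, so 405s + 671t ranges over all of ℤ.
Run the Euclidean algorithm on 671 and 405: 671 = 1·405 + 266, 405 = 1·266 + 139, 266 = 1·139 + 127, 139 = 1·127 + 12, 127 = 10·12 + 7, 12 = 1·7 + 5, 7 = 1·5 + 2, 5 = 2·2 + 1, 2 = 2·1 + 0.
Unwinding: 1 = 5 − 2·2 = 5 − 2·(7 − 1·5) = −2·7 + 3·5 = −2·7 + 3·(12 − 1·7) = 3·12 − 5·7 = 3·12 − 5·(127 − 10·12) = −5·127 + 53·12 = −5·127 + 53·(139 − 1·127) = 53·139 − 58·127 = 53·139 − 58·(266 − 1·139) = −58·266 + 111·139 = −58·266 + 111·(405 − 1·266) = 111·405 − 169·266 = 111·405 − 169·(671 − 1·405) = −169·671 + 280·405, i.e. 405·280 + 671·(-169) = 1.
Multiplying through by 71: s = 280·71 = 19880, t = (-169)·71 = -11999 is a solution.
The general solution is s = 19880 + 671k, t = -11999 − 405k; taking k = -29 gives the smaller pair s = 421, t = -254.
Check: 405·421 + 671·(-254) = 170505 − 170434 = 71. ✓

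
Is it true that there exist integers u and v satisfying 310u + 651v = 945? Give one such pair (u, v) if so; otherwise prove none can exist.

No such integers exist.

Any value of 310u + 651v is a multiple of gcd(310, 651) = 31.
But 945 is not a multiple of 31 (it leaves remainder 15).
So the equation is unsolvable over ℤ.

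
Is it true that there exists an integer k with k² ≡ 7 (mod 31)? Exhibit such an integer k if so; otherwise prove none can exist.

Take k = 21. Then 21² = 441 = 14·31 + 7, so 21² ≡ 7 (mod 31).

k = 21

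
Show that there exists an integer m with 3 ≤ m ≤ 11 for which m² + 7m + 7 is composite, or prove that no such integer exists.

m = 7

At m = 7: 7² + 7·7 + 7 = 105 = 3·35, which is composite.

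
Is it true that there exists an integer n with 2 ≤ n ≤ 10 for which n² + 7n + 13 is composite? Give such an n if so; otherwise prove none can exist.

n = 10

At n = 10: 10² + 7·10 + 13 = 183 = 3·61, which is composite.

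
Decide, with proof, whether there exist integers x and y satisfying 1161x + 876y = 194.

No such integers exist.

gcd(1161, 876) = 3, so every integer of the form 1161x + 876y is a multiple of 3.
However 194 leaves remainder 2 on division by 3.
Hence no integers x, y satisfy the equation.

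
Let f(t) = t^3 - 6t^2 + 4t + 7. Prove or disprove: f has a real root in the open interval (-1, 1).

Such a root exists.

f(-1) = -4 and f(1) = 6, which have opposite signs.
f is continuous everywhere (it is a polynomial), in particular on [-1, 1].
By the Intermediate Value Theorem, f takes the value 0 somewhere in the open interval.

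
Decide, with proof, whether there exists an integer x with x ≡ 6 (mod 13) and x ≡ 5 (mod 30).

x = 305

gcd(13, 30) = 1, so the Chinese Remainder Theorem guarantees exactly one residue class mod 390 satisfying both.
Any solution of the first congruence is x = 6 + 13t; substituting into the second, 13t ≡ 5 − 6 ≡ 29 (mod 30).
Since 13·7 = 91 = 3·30 + 1, the inverse of 13 mod 30 is 7.
Therefore t ≡ 7·29 = 203 ≡ 23 (mod 30).
Taking t = 23 gives x = 6 + 13·23 = 305.
Check: 305 mod 13 = 6, 305 mod 30 = 5. ✓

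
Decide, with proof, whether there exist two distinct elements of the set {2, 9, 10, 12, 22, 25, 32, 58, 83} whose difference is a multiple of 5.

Both 2 and 12 leave remainder 2 on division by 5; their difference 10 = 2·5 is a multiple of 5.

2 and 12 are such a pair.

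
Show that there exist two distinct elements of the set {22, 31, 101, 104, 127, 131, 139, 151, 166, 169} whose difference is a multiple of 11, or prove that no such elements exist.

Residues mod 11: 22↦0, 31↦9, 101↦2, 104↦5, 127↦6, 131↦10, 139↦7, 151↦8, 166↦1, 169↦4.
All 10 residues are distinct, so no two elements differ by a multiple of 11.

No, no such pair exists.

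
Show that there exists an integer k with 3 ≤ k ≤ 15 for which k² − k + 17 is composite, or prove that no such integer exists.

No such integer k in that range exists.

The values for k = 3, 4, …, 15 are 23, 29, 37, 47, 59, 73, 89, 107, 127, 149, 173, 199, 227, and each of these is prime.
So no value in the range makes the expression composite.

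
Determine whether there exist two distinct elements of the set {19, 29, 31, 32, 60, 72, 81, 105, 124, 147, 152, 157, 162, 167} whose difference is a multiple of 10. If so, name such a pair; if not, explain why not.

19 and 29 are such a pair.

Reduce each element mod 10: 19↦9, 29↦9, 31↦1, 32↦2, 60↦0, 72↦2, 81↦1, 105↦5, 124↦4, 147↦7, 152↦2, 157↦7, 162↦2, 167↦7. The residue 9 repeats (at 19 and 29), and 29 − 19 = 10 = 1·10.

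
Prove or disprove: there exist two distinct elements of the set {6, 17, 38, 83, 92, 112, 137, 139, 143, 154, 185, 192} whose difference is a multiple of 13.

There is no such pair.

Two integers differ by a multiple of 13 exactly when they have the same residue mod 13. The residues are 6↦6, 17↦4, 38↦12, 83↦5, 92↦1, 112↦8, 137↦7, 139↦9, 143↦0, 154↦11, 185↦3, 192↦10.
All 12 residues are distinct, so no two elements differ by a multiple of 13.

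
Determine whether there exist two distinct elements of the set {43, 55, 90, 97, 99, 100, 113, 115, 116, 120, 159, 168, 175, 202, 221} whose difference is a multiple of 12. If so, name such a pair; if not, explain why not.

The pair (43, 55) works.

43 mod 12 = 7 and 55 mod 12 = 7, so 55 − 43 = 12 = 1·12.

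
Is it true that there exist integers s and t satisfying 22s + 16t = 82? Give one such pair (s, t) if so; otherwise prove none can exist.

Since gcd(22, 16) = 2 and 82 = 2·41, Bézout's identity guarantees a solution.
Dividing through by 2 reduces the equation to 11s + 8t = 41.
Run the Euclidean algorithm on 11 and 8: 11 = 1·8 + 3, 8 = 2·3 + 2, 3 = 1·2 + 1, 2 = 2·1 + 0.
Working back up the chain: 1 = 3 − 1·2 = 3 − (8 − 2·3) = −8 + 3·3 = −8 + 3·(11 − 1·8) = 3·11 − 4·8. So 11·3 + 8·(-4) = 1.
Scaling by 41 gives the particular solution (s, t) = (123, -164).
Shifting by a multiple of (8, −11) keeps it a solution: s = 123 − 15·8 = 3, t = -164 + 15·11 = 1.
Check: 22·3 + 16·1 = 66 + 16 = 82. ✓

s = 3, t = 1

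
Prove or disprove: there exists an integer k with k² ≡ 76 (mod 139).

139 is prime, so by Euler's criterion 76 is a square mod 139 iff 76^((139−1)/2) = 76^69 ≡ 1 (mod 139).
Repeated squaring mod 139: 76^2 = 5776 ≡ 77; 76^4 ≡ 77² = 5929 ≡ 91; 76^8 ≡ 91² = 8281 ≡ 80; 76^16 ≡ 80² = 6400 ≡ 6; 76^32 ≡ 6² = 36 ≡ 36; 76^64 ≡ 36² = 1296 ≡ 45.
Since 69 = 64 + 4 + 1, 76^69 ≡ 45 · 91 · 76; multiplying out mod 139: 45·91 = 4095 ≡ 64, then 64·76 = 4864 ≡ 138. Thus 76^69 ≡ 138 ≡ −1 (mod 139).
The value −1 means 76 is a non-residue modulo 139, so k² ≡ 76 (mod 139) is impossible.

There is no such integer.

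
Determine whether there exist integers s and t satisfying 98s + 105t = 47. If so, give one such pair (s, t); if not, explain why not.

There are no such integers.

Any value of 98s + 105t is a multiple of gcd(98, 105) = 7.
But 47 is not a multiple of 7 (it leaves remainder 5).
Therefore 98s + 105t = 47 has no solution in integers.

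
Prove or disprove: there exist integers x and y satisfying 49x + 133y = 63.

Since gcd(49, 133) = 7 and 63 = 7·9, Bézout's identity guarantees a solution.
Dividing through by 7 reduces the equation to 7x + 19y = 9.
Euclidean algorithm: 19 = 2·7 + 5, 7 = 1·5 + 2, 5 = 2·2 + 1, 2 = 2·1 + 0.
Working back up the chain: 1 = 5 − 2·2 = 5 − 2·(7 − 1·5) = −2·7 + 3·5 = −2·7 + 3·(19 − 2·7) = 3·19 − 8·7. So 7·(-8) + 19·3 = 1.
Scaling by 9 gives the particular solution (x, y) = (-72, 27).
Adding 4·19 to x and subtracting 4·7 from y gives the tidier solution (4, -1).
Indeed 49·4 + 133·(-1) = 196 − 133 = 63.

x = 4, y = -1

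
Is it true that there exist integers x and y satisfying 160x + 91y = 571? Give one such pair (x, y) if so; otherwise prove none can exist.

160 and 91 are coprime, so 160x + 91y ranges over all of ℤ.
Run the Euclidean algorithm on 160 and 91: 160 = 1·91 + 69, 91 = 1·69 + 22, 69 = 3·22 + 3, 22 = 7·3 + 1, 3 = 3·1 + 0.
Back-substituting, 1 = 22 − 7·3 = 22 − 7·(69 − 3·22) = −7·69 + 22·22 = −7·69 + 22·(91 − 1·69) = 22·91 − 29·69 = 22·91 − 29·(160 − 1·91) = −29·160 + 51·91; that is, 160·(-29) + 91·51 = 1.
Scaling by 571 gives the particular solution (x, y) = (-16559, 29121).
Shifting by a multiple of (91, −160) keeps it a solution: x = -16559 + 182·91 = 3, y = 29121 − 182·160 = 1.
Check: 160·3 + 91·1 = 480 + 91 = 571. ✓

x = 3, y = 1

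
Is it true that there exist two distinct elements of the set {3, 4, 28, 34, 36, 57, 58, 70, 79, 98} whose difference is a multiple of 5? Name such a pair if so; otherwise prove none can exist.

Both 3 and 28 leave remainder 3 on division by 5; their difference 25 = 5·5 is a multiple of 5.

3 and 28 are such a pair.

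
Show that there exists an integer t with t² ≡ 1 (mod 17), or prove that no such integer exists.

t = 16

t = 16 works: 16² = 256, and 256 − 1 = 255 = 15·17.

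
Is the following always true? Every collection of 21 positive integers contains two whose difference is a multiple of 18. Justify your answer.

Yes.

Partition the integers by their residue mod 18; there are 18 classes.
With 21 integers and only 18 classes, the pigeonhole principle forces two of them, say a and b, into the same class.
Then a ≡ b (mod 18), i.e. 18 ∣ (a − b).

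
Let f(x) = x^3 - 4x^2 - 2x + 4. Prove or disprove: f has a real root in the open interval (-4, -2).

No such root exists.

The endpoint values f(-4) = -116 and f(-2) = -16 are both negative. Claim: f(x) < 0 for every x in (-4, -2).
Shift to the endpoint -2: with x = -2 − u (0 < u < 2), one computes f(-2 − u) = -u^3 - 10u^2 - 26u - 16.
All 4 nonzero coefficients of this polynomial in u are negative; hence for u > 0 the value is a sum of negative terms (the constant -16 among them).
So f is strictly negative on (-4, -2); no root exists in the interval.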